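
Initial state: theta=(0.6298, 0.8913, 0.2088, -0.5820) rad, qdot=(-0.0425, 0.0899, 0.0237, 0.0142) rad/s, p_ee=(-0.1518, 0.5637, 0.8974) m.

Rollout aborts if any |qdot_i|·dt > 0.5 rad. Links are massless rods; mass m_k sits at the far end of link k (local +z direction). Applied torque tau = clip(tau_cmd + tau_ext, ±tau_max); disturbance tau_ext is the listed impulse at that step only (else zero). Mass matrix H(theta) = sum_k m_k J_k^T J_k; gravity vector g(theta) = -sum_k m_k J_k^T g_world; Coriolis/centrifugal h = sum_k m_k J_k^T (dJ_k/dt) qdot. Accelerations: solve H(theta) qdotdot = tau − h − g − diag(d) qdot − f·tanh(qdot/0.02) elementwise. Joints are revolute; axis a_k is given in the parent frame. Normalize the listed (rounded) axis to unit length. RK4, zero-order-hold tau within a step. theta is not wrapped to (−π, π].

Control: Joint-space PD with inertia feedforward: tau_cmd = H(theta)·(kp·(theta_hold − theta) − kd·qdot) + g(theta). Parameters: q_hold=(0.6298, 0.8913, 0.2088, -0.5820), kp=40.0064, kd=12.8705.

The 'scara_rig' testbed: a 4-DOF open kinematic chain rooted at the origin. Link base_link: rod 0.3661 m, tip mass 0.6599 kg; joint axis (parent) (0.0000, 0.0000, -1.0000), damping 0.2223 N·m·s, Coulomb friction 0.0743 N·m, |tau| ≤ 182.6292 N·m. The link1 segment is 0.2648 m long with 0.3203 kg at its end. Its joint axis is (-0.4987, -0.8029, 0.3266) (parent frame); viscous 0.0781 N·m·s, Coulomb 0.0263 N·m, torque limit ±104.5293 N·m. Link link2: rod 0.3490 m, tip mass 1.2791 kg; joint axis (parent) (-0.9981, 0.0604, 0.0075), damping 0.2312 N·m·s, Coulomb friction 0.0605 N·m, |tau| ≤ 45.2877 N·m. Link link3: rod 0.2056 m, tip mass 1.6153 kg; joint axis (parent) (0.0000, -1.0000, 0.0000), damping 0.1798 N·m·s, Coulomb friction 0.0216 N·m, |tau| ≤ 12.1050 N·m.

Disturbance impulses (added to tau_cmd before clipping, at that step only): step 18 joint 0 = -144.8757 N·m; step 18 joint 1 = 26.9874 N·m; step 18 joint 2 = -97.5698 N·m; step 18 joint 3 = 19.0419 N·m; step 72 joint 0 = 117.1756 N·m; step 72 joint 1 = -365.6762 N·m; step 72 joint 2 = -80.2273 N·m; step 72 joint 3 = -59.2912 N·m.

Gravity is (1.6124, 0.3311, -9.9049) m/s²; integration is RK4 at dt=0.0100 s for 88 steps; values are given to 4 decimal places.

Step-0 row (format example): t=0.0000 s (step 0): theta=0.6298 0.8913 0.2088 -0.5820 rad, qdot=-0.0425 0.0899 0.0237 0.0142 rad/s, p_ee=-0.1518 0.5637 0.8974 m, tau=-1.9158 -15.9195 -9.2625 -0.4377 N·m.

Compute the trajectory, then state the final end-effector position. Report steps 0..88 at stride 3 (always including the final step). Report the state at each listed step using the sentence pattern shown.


t=0.0300 s (step 3): theta=0.6293 0.8938 0.2087 -0.5818 rad, qdot=-0.0115 0.0679 -0.0043 0.0066 rad/s, p_ee=-0.1531 0.5647 0.8961 m, tau=-2.1366 -15.3842 -9.1653 -0.3548 N·m.
t=0.0600 s (step 6): theta=0.6290 0.8954 0.2086 -0.5816 rad, qdot=-0.0062 0.0410 -0.0024 0.0047 rad/s, p_ee=-0.1539 0.5653 0.8952 m, tau=-2.2945 -14.9797 -9.0911 -0.2926 N·m.
t=0.0900 s (step 9): theta=0.6289 0.8964 0.2086 -0.5815 rad, qdot=-0.0029 0.0219 -0.0012 0.0030 rad/s, p_ee=-0.1544 0.5657 0.8947 m, tau=-2.4071 -14.6755 -9.0318 -0.2461 N·m.
t=0.1200 s (step 12): theta=0.6288 0.8968 0.2086 -0.5814 rad, qdot=0.0001 0.0093 -0.0016 0.0012 rad/s, p_ee=-0.1546 0.5658 0.8945 m, tau=-2.4868 -14.4499 -8.9853 -0.2115 N·m.
t=0.1500 s (step 15): theta=0.6288 0.8969 0.2086 -0.5814 rad, qdot=0.0029 0.0014 -0.0032 -0.0006 rad/s, p_ee=-0.1546 0.5659 0.8944 m, tau=-2.5424 -14.2851 -8.9500 -0.1862 N·m.
t=0.1800 s (step 18): theta=0.6288 0.8968 0.2086 -0.5814 rad, qdot=0.0044 -0.0038 -0.0040 -0.0018 rad/s, p_ee=-0.1546 0.5658 0.8944 m, tau=-147.4567 12.8218 -45.2877 12.1050 N·m.
t=0.2100 s (step 21): theta=0.2447 0.6513 0.6487 -0.4978 rad, qdot=-9.9182 -6.5075 10.1033 1.9105 rad/s, p_ee=-0.1641 0.5543 0.8638 m, tau=11.6828 -19.2250 -10.9978 -1.6707 N·m.
t=0.2400 s (step 24): theta=0.0382 0.5161 0.8415 -0.4734 rad, qdot=-4.6043 -2.9864 3.8629 0.1100 rad/s, p_ee=-0.1743 0.5386 0.8424 m, tau=7.3624 -18.0062 -14.4016 -1.3537 N·m.
t=0.2700 s (step 27): theta=-0.0563 0.4556 0.9143 -0.4774 rad, qdot=-1.9442 -1.2180 1.2908 -0.2529 rad/s, p_ee=-0.1801 0.5287 0.8340 m, tau=4.4116 -15.5952 -14.7658 -0.9475 N·m.
t=0.3000 s (step 30): theta=-0.0895 0.4353 0.9310 -0.4853 rad, qdot=-0.3928 -0.2225 -0.0484 -0.2531 rad/s, p_ee=-0.1826 0.5234 0.8342 m, tau=2.2292 -13.1474 -13.9625 -0.5598 N·m.
t=0.3300 s (step 33): theta=-0.0873 0.4370 0.9182 -0.4918 rad, qdot=0.4482 0.2744 -0.7306 -0.1791 rad/s, p_ee=-0.1825 0.5207 0.8396 m, tau=0.6404 -11.0852 -12.9311 -0.2334 N·m.
t=0.3600 s (step 36): theta=-0.0664 0.4493 0.8905 -0.4962 rad, qdot=0.9034 0.5204 -1.0850 -0.1181 rad/s, p_ee=-0.1810 0.5193 0.8476 m, tau=-0.4874 -9.5399 -12.0030 0.0170 N·m.
t=0.3900 s (step 39): theta=-0.0355 0.4668 0.8551 -0.4991 rad, qdot=1.1358 0.6342 -1.2517 -0.0747 rad/s, p_ee=-0.1787 0.5186 0.8568 m, tau=-1.2641 -8.5008 -11.2778 0.1934 N·m.
t=0.4200 s (step 42): theta=0.0002 0.4865 0.8167 -0.5008 rad, qdot=1.2270 0.6714 -1.2981 -0.0439 rad/s, p_ee=-0.1760 0.5183 0.8660 m, tau=-1.7690 -7.9024 -10.7570 0.3048 N·m.
t=0.4500 s (step 45): theta=0.0371 0.5066 0.7781 -0.5017 rad, qdot=1.2311 0.6668 -1.2693 -0.0238 rad/s, p_ee=-0.1734 0.5183 0.8746 m, tau=-2.0745 -7.6599 -10.4075 0.3643 N·m.
t=0.4800 s (step 48): theta=0.0734 0.5262 0.7411 -0.5023 rad, qdot=1.1843 0.6415 -1.1971 -0.0142 rad/s, p_ee=-0.1711 0.5185 0.8823 m, tau=-2.2422 -7.6857 -10.1885 0.3852 N·m.
t=0.5100 s (step 51): theta=0.1078 0.5449 0.7066 -0.5026 rad, qdot=1.1108 0.6072 -1.1027 -0.0109 rad/s, p_ee=-0.1690 0.5189 0.8887 m, tau=-2.3204 -7.8992 -10.0630 0.3785 N·m.
t=0.5400 s (step 54): theta=0.1399 0.5625 0.6751 -0.5029 rad, qdot=1.0263 0.5703 -1.0004 -0.0099 rad/s, p_ee=-0.1673 0.5195 0.8940 m, tau=-2.3451 -8.2329 -10.0012 0.3527 N·m.
t=0.5700 s (step 57): theta=0.1693 0.5791 0.6467 -0.5032 rad, qdot=0.9405 0.5342 -0.8992 -0.0098 rad/s, p_ee=-0.1659 0.5205 0.8982 m, tau=-2.3413 -8.6336 -9.9808 0.3153 N·m.
t=0.6000 s (step 60): theta=0.1963 0.5945 0.6212 -0.5035 rad, qdot=0.8587 0.5004 -0.8044 -0.0102 rad/s, p_ee=-0.1649 0.5216 0.9014 m, tau=-2.3254 -9.0621 -9.9857 0.2717 N·m.
t=0.6300 s (step 63): theta=0.2208 0.6091 0.5984 -0.5038 rad, qdot=0.7837 0.4693 -0.7186 -0.0108 rad/s, p_ee=-0.1640 0.5230 0.9037 m, tau=-2.3074 -9.4909 -10.0045 0.2259 N·m.
t=0.6600 s (step 66): theta=0.2433 0.6227 0.5780 -0.5041 rad, qdot=0.7161 0.4407 -0.6424 -0.0115 rad/s, p_ee=-0.1634 0.5246 0.9053 m, tau=-2.2928 -9.9020 -10.0296 0.1807 N·m.
t=0.6900 s (step 69): theta=0.2638 0.6355 0.5598 -0.5044 rad, qdot=0.6557 0.4143 -0.5755 -0.0123 rad/s, p_ee=-0.1628 0.5264 0.9063 m, tau=-2.2841 -10.2850 -10.0559 0.1379 N·m.
t=0.7200 s (step 72): theta=0.2826 0.6475 0.5435 -0.5048 rad, qdot=0.6020 0.3897 -0.5172 -0.0131 rad/s, p_ee=-0.1624 0.5283 0.9069 m, tau=114.8936 -104.5293 -45.2877 -12.1050 N·m.
t=0.7500 s (step 75): theta=0.7345 0.9029 0.0291 -0.5379 rad, qdot=13.5244 6.8010 -16.0679 0.8379 rad/s, p_ee=-0.1584 0.5299 0.9403 m, tau=-12.9150 -5.5735 -8.5274 1.2280 N·m.
t=0.7800 s (step 78): theta=0.9777 1.0140 -0.2531 -0.4968 rad, qdot=4.3010 1.7326 -4.6958 1.1591 rad/s, p_ee=-0.1546 0.5243 0.9440 m, tau=-9.3965 -10.0170 -8.2356 0.7461 N·m.
t=0.8100 s (step 81): theta=1.0544 1.0429 -0.3310 -0.4745 rad, qdot=1.3084 0.4420 -1.1275 0.3955 rad/s, p_ee=-0.1493 0.5240 0.9426 m, tau=-7.2991 -11.5472 -7.6877 0.3710 N·m.
t=0.8400 s (step 84): theta=1.0737 1.0486 -0.3425 -0.4687 rad, qdot=0.1535 0.0173 0.1480 0.0416 rad/s, p_ee=-0.1449 0.5261 0.9415 m, tau=-5.9044 -12.3055 -7.2786 0.1149 N·m.
t=0.8700 s (step 87): theta=1.0718 1.0473 -0.3319 -0.4692 rad, qdot=-0.2106 -0.0793 0.4734 -0.0441 rad/s, p_ee=-0.1420 0.5290 0.9403 m, tau=-4.9722 -12.8127 -6.9698 -0.0721 N·m.
t=0.8800 s (step 88): theta=1.0694 1.0465 -0.3270 -0.4697 rad, qdot=-0.2711 -0.0900 0.5147 -0.0523 rad/s, p_ee=-0.1413 0.5299 0.9399 m.
final p_ee position (m): -0.1413 0.5299 0.9399


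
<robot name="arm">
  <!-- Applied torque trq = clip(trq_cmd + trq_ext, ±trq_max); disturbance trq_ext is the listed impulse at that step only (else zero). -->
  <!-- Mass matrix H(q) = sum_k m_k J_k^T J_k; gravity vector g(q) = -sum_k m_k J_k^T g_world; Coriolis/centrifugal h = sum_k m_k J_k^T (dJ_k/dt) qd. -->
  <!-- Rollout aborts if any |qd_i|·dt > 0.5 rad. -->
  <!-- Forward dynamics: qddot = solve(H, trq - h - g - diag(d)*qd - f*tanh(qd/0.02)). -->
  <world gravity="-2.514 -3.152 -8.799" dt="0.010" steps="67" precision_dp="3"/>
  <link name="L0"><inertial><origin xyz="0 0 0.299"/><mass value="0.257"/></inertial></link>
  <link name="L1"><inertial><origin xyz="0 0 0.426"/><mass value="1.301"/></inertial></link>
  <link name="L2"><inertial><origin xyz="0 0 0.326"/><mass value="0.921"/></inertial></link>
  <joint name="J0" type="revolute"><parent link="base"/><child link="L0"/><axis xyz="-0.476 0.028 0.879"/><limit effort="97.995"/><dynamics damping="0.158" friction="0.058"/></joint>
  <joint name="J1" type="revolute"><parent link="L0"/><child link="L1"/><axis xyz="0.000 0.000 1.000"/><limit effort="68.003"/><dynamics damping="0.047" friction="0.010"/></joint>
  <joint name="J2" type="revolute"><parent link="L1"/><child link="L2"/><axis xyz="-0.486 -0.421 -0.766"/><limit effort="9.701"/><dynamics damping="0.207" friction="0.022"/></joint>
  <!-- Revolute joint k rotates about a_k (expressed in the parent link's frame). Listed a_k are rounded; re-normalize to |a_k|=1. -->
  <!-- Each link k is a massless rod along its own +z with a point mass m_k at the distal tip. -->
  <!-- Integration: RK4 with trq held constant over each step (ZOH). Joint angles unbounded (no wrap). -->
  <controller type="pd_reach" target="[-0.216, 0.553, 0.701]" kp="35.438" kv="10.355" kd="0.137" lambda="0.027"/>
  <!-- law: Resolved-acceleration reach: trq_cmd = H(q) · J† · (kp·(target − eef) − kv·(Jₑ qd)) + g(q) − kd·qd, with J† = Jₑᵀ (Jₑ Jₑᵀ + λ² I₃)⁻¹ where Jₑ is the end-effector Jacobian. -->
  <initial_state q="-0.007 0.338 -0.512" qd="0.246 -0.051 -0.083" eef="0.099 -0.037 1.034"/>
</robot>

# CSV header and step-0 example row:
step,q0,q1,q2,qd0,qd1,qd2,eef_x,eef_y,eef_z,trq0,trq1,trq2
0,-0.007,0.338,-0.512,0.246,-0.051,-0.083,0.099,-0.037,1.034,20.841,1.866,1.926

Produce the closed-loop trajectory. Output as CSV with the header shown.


step,q0,q1,q2,qd0,qd1,qd2,eef_x,eef_y,eef_z,trq0,trq1,trq2
1,-0.002,0.333,-0.511,0.704,-0.893,0.236,0.099,-0.035,1.034,19.228,1.814,1.710
2,0.007,0.322,-0.507,1.075,-1.289,0.515,0.098,-0.031,1.034,17.634,1.684,1.545
3,0.019,0.308,-0.501,1.388,-1.481,0.740,0.097,-0.025,1.035,16.095,1.528,1.411
4,0.034,0.293,-0.493,1.657,-1.565,0.912,0.096,-0.017,1.035,14.620,1.366,1.298
5,0.052,0.277,-0.483,1.890,-1.583,1.035,0.094,-0.008,1.036,13.213,1.208,1.198
6,0.072,0.261,-0.472,2.090,-1.550,1.117,0.092,0.002,1.037,11.873,1.056,1.108
7,0.094,0.246,-0.461,2.263,-1.478,1.163,0.090,0.014,1.037,10.603,0.914,1.023
8,0.117,0.232,-0.449,2.410,-1.376,1.178,0.087,0.026,1.038,9.403,0.783,0.943
9,0.142,0.219,-0.437,2.536,-1.250,1.168,0.085,0.040,1.038,8.274,0.663,0.865
10,0.168,0.207,-0.426,2.642,-1.110,1.137,0.082,0.054,1.038,7.217,0.554,0.789
11,0.195,0.196,-0.415,2.731,-0.962,1.087,0.078,0.069,1.038,6.232,0.456,0.716
12,0.222,0.187,-0.404,2.805,-0.815,1.023,0.075,0.084,1.037,5.317,0.369,0.645
13,0.251,0.180,-0.394,2.865,-0.673,0.946,0.071,0.099,1.037,4.471,0.292,0.576
14,0.279,0.174,-0.385,2.913,-0.541,0.860,0.067,0.115,1.036,3.690,0.225,0.510
15,0.309,0.169,-0.377,2.951,-0.421,0.766,0.063,0.131,1.034,2.970,0.166,0.447
16,0.338,0.165,-0.370,2.979,-0.314,0.668,0.059,0.147,1.033,2.306,0.114,0.386
17,0.368,0.163,-0.364,2.997,-0.222,0.566,0.055,0.164,1.031,1.694,0.069,0.329
18,0.398,0.161,-0.359,3.008,-0.143,0.463,0.050,0.180,1.028,1.128,0.029,0.275
19,0.428,0.160,-0.355,3.011,-0.077,0.361,0.045,0.196,1.026,0.604,-0.006,0.224
20,0.458,0.159,-0.352,3.007,-0.025,0.259,0.040,0.211,1.023,0.118,-0.037,0.176
21,0.488,0.159,-0.349,3.000,-0.016,0.156,0.034,0.227,1.020,-0.328,-0.059,0.132
22,0.518,0.159,-0.348,2.985,0.004,0.059,0.029,0.242,1.017,-0.748,-0.083,0.091
23,0.548,0.160,-0.348,2.964,0.019,-0.030,0.023,0.257,1.013,-1.143,-0.105,0.051
24,0.578,0.160,-0.349,2.937,0.035,-0.107,0.017,0.272,1.009,-1.516,-0.126,0.010
25,0.607,0.160,-0.350,2.906,0.046,-0.182,0.011,0.287,1.005,-1.869,-0.147,-0.026
26,0.636,0.161,-0.353,2.871,0.056,-0.253,0.005,0.301,1.001,-2.204,-0.168,-0.058
27,0.664,0.161,-0.355,2.832,0.063,-0.320,-0.001,0.314,0.997,-2.522,-0.188,-0.087
28,0.692,0.162,-0.359,2.789,0.068,-0.384,-0.008,0.328,0.992,-2.822,-0.208,-0.111
29,0.720,0.163,-0.363,2.744,0.069,-0.443,-0.014,0.341,0.988,-3.108,-0.228,-0.132
30,0.747,0.163,-0.368,2.696,0.068,-0.498,-0.021,0.353,0.983,-3.378,-0.249,-0.149
31,0.774,0.164,-0.373,2.645,0.065,-0.549,-0.028,0.365,0.978,-3.634,-0.269,-0.163
32,0.800,0.165,-0.379,2.593,0.059,-0.595,-0.034,0.377,0.973,-3.877,-0.289,-0.174
33,0.826,0.165,-0.385,2.538,0.052,-0.638,-0.041,0.388,0.968,-4.106,-0.309,-0.181
34,0.851,0.166,-0.391,2.482,0.044,-0.676,-0.048,0.399,0.963,-4.322,-0.330,-0.186
35,0.875,0.166,-0.398,2.425,0.034,-0.710,-0.054,0.410,0.958,-4.526,-0.351,-0.188
36,0.899,0.166,-0.406,2.367,0.025,-0.739,-0.061,0.420,0.953,-4.718,-0.372,-0.188
37,0.923,0.167,-0.413,2.308,0.018,-0.765,-0.068,0.430,0.948,-4.899,-0.393,-0.186
38,0.945,0.167,-0.421,2.248,0.013,-0.787,-0.074,0.439,0.943,-5.069,-0.415,-0.181
39,0.968,0.167,-0.429,2.188,0.009,-0.805,-0.081,0.448,0.938,-5.228,-0.437,-0.174
40,0.989,0.167,-0.437,2.127,0.003,-0.820,-0.087,0.457,0.933,-5.377,-0.460,-0.166
41,1.010,0.167,-0.445,2.067,-0.003,-0.832,-0.094,0.465,0.928,-5.515,-0.481,-0.156
42,1.031,0.167,-0.454,2.007,-0.010,-0.842,-0.100,0.473,0.923,-5.643,-0.503,-0.145
43,1.050,0.167,-0.462,1.947,-0.018,-0.849,-0.107,0.480,0.918,-5.761,-0.524,-0.132
44,1.070,0.166,-0.471,1.888,-0.029,-0.853,-0.113,0.488,0.913,-5.869,-0.545,-0.118
45,1.088,0.166,-0.479,1.830,-0.043,-0.856,-0.119,0.495,0.908,-5.968,-0.565,-0.103
46,1.106,0.165,-0.488,1.773,-0.060,-0.858,-0.125,0.501,0.903,-6.057,-0.583,-0.088
47,1.124,0.165,-0.496,1.718,-0.080,-0.858,-0.130,0.507,0.898,-6.136,-0.601,-0.072
48,1.140,0.164,-0.505,1.664,-0.102,-0.856,-0.136,0.513,0.893,-6.208,-0.618,-0.055
49,1.157,0.163,-0.513,1.611,-0.125,-0.853,-0.142,0.519,0.889,-6.271,-0.635,-0.039
50,1.173,0.161,-0.522,1.559,-0.148,-0.848,-0.147,0.525,0.884,-6.327,-0.651,-0.022
51,1.188,0.160,-0.530,1.509,-0.173,-0.843,-0.152,0.530,0.880,-6.376,-0.666,-0.005
52,1.203,0.158,-0.539,1.461,-0.197,-0.837,-0.158,0.535,0.875,-6.419,-0.680,0.011
53,1.217,0.156,-0.547,1.414,-0.223,-0.830,-0.163,0.539,0.871,-6.456,-0.694,0.027
54,1.231,0.153,-0.555,1.368,-0.249,-0.822,-0.168,0.544,0.867,-6.487,-0.707,0.044
55,1.245,0.151,-0.564,1.325,-0.275,-0.814,-0.172,0.548,0.863,-6.512,-0.720,0.059
56,1.258,0.148,-0.572,1.282,-0.302,-0.806,-0.177,0.552,0.859,-6.533,-0.732,0.075
57,1.270,0.145,-0.580,1.242,-0.329,-0.797,-0.181,0.556,0.855,-6.550,-0.743,0.090
58,1.283,0.141,-0.588,1.203,-0.357,-0.788,-0.186,0.559,0.851,-6.562,-0.754,0.105
59,1.294,0.137,-0.595,1.166,-0.385,-0.779,-0.190,0.563,0.848,-6.571,-0.764,0.119
60,1.306,0.133,-0.603,1.130,-0.414,-0.771,-0.194,0.566,0.844,-6.576,-0.773,0.133
61,1.317,0.129,-0.611,1.096,-0.442,-0.762,-0.198,0.569,0.840,-6.579,-0.782,0.146
62,1.328,0.125,-0.618,1.064,-0.472,-0.753,-0.202,0.572,0.837,-6.578,-0.791,0.158
63,1.338,0.120,-0.626,1.033,-0.501,-0.745,-0.205,0.575,0.834,-6.576,-0.799,0.170
64,1.348,0.114,-0.633,1.004,-0.531,-0.737,-0.209,0.577,0.831,-6.571,-0.807,0.182
65,1.358,0.109,-0.641,0.976,-0.561,-0.730,-0.212,0.580,0.828,-6.565,-0.814,0.193
66,1.368,0.103,-0.648,0.950,-0.591,-0.723,-0.215,0.582,0.824,-6.557,-0.821,0.204
67,1.377,0.097,-0.655,0.926,-0.621,-0.716,-0.219,0.584,0.822,,,


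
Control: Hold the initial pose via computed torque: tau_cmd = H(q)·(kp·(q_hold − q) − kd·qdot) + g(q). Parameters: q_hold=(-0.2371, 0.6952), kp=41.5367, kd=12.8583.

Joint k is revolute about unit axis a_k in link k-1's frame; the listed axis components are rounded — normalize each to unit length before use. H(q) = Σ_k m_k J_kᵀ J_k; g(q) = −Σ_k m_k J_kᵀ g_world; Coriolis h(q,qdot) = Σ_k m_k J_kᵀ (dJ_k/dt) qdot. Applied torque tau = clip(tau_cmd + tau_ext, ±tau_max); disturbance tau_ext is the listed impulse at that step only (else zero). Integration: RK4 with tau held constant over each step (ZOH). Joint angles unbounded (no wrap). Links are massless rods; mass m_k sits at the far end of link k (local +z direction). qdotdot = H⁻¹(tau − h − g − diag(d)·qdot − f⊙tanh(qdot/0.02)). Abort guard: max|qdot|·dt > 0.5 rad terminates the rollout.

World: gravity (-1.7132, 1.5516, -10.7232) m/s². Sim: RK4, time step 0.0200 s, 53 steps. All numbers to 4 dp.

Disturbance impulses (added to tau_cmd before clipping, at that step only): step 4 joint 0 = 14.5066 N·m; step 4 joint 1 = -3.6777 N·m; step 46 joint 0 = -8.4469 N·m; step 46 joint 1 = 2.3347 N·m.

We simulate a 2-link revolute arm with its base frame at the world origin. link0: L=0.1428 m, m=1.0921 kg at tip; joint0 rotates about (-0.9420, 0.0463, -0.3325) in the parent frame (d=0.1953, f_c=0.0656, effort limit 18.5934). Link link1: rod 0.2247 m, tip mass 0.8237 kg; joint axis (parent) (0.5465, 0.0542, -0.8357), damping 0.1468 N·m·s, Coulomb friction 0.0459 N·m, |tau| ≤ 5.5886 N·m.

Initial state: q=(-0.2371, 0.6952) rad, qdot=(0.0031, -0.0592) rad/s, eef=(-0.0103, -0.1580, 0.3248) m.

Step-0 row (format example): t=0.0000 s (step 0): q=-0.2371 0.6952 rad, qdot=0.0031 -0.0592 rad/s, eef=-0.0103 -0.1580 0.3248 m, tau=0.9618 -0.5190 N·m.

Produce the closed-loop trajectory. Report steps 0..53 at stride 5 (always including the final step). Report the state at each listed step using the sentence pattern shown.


t=0.1000 s (step 5): q=-0.2122 0.6950 rad, qdot=2.3664 -0.1809 rad/s, eef=-0.0112 -0.1502 0.3285 m, tau=-2.8994 0.4708 N·m.
t=0.2000 s (step 10): q=-0.1085 0.6805 rad, qdot=0.1874 -0.0617 rad/s, eef=-0.0134 -0.1156 0.3424 m, tau=-0.5039 -0.1618 N·m.
t=0.3000 s (step 15): q=-0.1170 0.6828 rad, qdot=-0.2323 0.0602 rad/s, eef=-0.0133 -0.1186 0.3413 m, tau=0.2630 -0.3665 N·m.
t=0.4000 s (step 20): q=-0.1436 0.6861 rad, qdot=-0.2561 0.0735 rad/s, eef=-0.0128 -0.1275 0.3380 m, tau=0.5509 -0.4374 N·m.
t=0.5000 s (step 25): q=-0.1676 0.6893 rad, qdot=-0.1983 0.0730 rad/s, eef=-0.0123 -0.1355 0.3348 m, tau=0.6848 -0.4684 N·m.
t=0.6000 s (step 30): q=-0.1852 0.6927 rad, qdot=-0.1350 0.0782 rad/s, eef=-0.0120 -0.1415 0.3323 m, tau=0.7558 -0.4850 N·m.
t=0.7000 s (step 35): q=-0.1972 0.6964 rad, qdot=-0.0860 0.0800 rad/s, eef=-0.0117 -0.1456 0.3305 m, tau=0.7973 -0.4951 N·m.
t=0.8000 s (step 40): q=-0.2051 0.7000 rad, qdot=-0.0515 0.0816 rad/s, eef=-0.0117 -0.1485 0.3291 m, tau=0.8236 -0.5023 N·m.
t=0.9000 s (step 45): q=-0.2104 0.7034 rad, qdot=-0.0330 0.0770 rad/s, eef=-0.0116 -0.1504 0.3282 m, tau=0.8478 -0.5089 N·m.
t=1.0000 s (step 50): q=-0.2761 0.7251 rad, qdot=-0.4831 0.0264 rad/s, eef=-0.0102 -0.1726 0.3167 m, tau=2.1410 -0.8287 N·m.
t=1.0600 s (step 53): q=-0.2905 0.7265 rad, qdot=-0.0411 0.0710 rad/s, eef=-0.0096 -0.1771 0.3142 m.


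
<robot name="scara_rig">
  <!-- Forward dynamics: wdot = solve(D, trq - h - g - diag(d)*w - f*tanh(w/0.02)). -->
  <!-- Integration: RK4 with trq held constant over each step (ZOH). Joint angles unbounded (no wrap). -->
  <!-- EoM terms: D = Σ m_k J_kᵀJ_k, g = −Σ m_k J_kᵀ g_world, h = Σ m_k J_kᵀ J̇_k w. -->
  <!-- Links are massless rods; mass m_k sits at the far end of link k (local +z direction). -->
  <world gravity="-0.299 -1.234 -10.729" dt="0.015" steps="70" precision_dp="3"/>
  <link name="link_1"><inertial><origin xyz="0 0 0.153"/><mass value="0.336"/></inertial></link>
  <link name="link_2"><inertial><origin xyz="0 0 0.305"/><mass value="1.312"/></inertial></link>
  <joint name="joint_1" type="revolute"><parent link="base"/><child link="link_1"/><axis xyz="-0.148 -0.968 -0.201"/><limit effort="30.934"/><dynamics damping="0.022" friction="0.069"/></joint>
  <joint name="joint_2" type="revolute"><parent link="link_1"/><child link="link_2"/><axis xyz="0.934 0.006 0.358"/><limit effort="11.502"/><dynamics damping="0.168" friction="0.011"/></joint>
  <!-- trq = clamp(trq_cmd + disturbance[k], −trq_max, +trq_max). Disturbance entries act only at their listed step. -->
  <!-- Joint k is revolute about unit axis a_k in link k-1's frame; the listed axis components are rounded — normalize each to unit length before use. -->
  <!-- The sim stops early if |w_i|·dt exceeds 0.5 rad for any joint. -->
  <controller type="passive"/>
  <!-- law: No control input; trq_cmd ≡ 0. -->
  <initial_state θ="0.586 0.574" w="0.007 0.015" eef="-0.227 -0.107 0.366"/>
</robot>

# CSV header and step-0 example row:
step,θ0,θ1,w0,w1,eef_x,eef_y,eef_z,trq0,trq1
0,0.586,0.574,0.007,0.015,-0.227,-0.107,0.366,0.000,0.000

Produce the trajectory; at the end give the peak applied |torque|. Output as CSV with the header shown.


step,θ0,θ1,w0,w1,eef_x,eef_y,eef_z,trq0,trq1
1,0.588,0.577,0.261,0.358,-0.227,-0.107,0.365,0.000,0.000
2,0.594,0.585,0.517,0.693,-0.229,-0.109,0.363,0.000,0.000
3,0.604,0.598,0.777,1.023,-0.231,-0.111,0.360,0.000,0.000
4,0.617,0.615,1.046,1.350,-0.234,-0.114,0.356,0.000,0.000
5,0.635,0.638,1.328,1.674,-0.239,-0.118,0.351,0.000,0.000
6,0.657,0.666,1.627,1.997,-0.243,-0.123,0.344,0.000,0.000
7,0.684,0.698,1.948,2.319,-0.249,-0.128,0.335,0.000,0.000
8,0.716,0.735,2.298,2.639,-0.255,-0.134,0.325,0.000,0.000
9,0.753,0.777,2.682,2.956,-0.262,-0.140,0.313,0.000,0.000
10,0.796,0.824,3.109,3.268,-0.270,-0.147,0.299,0.000,0.000
11,0.847,0.875,3.587,3.570,-0.277,-0.154,0.283,0.000,0.000
12,0.904,0.931,4.125,3.854,-0.285,-0.160,0.265,0.000,0.000
13,0.971,0.991,4.731,4.109,-0.293,-0.166,0.244,0.000,0.000
14,1.047,1.054,5.413,4.319,-0.300,-0.172,0.221,0.000,0.000
15,1.133,1.120,6.171,4.460,-0.307,-0.177,0.196,0.000,0.000
16,1.232,1.187,6.992,4.497,-0.313,-0.180,0.168,0.000,0.000
17,1.343,1.254,7.843,4.383,-0.319,-0.182,0.138,0.000,0.000
18,1.467,1.318,8.653,4.056,-0.323,-0.182,0.106,0.000,0.000
19,1.602,1.374,9.315,3.444,-0.327,-0.180,0.071,0.000,0.000
20,1.745,1.419,9.689,2.485,-0.329,-0.176,0.035,0.000,0.000
21,1.891,1.447,9.652,1.161,-0.331,-0.170,-0.004,0.000,0.000
22,2.032,1.452,9.167,-0.468,-0.331,-0.162,-0.045,0.000,0.000
23,2.164,1.432,8.331,-2.249,-0.330,-0.151,-0.088,0.000,0.000
24,2.282,1.385,7.332,-3.995,-0.326,-0.139,-0.133,0.000,0.000
25,2.384,1.313,6.377,-5.540,-0.319,-0.123,-0.179,0.000,0.000
26,2.474,1.220,5.598,-6.791,-0.308,-0.104,-0.226,0.000,0.000
27,2.553,1.111,5.040,-7.733,-0.291,-0.081,-0.270,0.000,0.000
28,2.626,0.990,4.689,-8.394,-0.269,-0.054,-0.312,0.000,0.000
29,2.695,0.860,4.512,-8.812,-0.241,-0.025,-0.350,0.000,0.000
30,2.762,0.726,4.474,-9.023,-0.208,0.007,-0.382,0.000,0.000
31,2.830,0.591,4.546,-9.052,-0.169,0.040,-0.407,0.000,0.000
32,2.899,0.456,4.709,-8.918,-0.127,0.073,-0.424,0.000,0.000
33,2.971,0.324,4.944,-8.634,-0.081,0.105,-0.434,0.000,0.000
34,3.048,0.197,5.238,-8.210,-0.034,0.134,-0.435,0.000,0.000
35,3.129,0.078,5.573,-7.652,0.015,0.160,-0.429,0.000,0.000
36,3.215,-0.032,5.930,-6.972,0.062,0.181,-0.416,0.000,0.000
37,3.306,-0.130,6.283,-6.179,0.108,0.198,-0.398,0.000,0.000
38,3.403,-0.216,6.603,-5.290,0.152,0.210,-0.375,0.000,0.000
39,3.504,-0.289,6.856,-4.326,0.193,0.218,-0.349,0.000,0.000
40,3.608,-0.346,7.011,-3.315,0.230,0.221,-0.321,0.000,0.000
41,3.714,-0.388,7.045,-2.291,0.265,0.220,-0.292,0.000,0.000
42,3.819,-0.415,6.949,-1.289,0.296,0.216,-0.262,0.000,0.000
43,3.922,-0.427,6.729,-0.343,0.324,0.208,-0.232,0.000,0.000
44,4.020,-0.426,6.407,0.515,0.349,0.198,-0.203,0.000,0.000
45,4.114,-0.412,6.009,1.269,0.371,0.185,-0.175,0.000,0.000
46,4.200,-0.388,5.564,1.913,0.390,0.171,-0.149,0.000,0.000
47,4.280,-0.355,5.100,2.446,0.407,0.155,-0.124,0.000,0.000
48,4.353,-0.315,4.634,2.879,0.420,0.138,-0.100,0.000,0.000
49,4.419,-0.269,4.181,3.223,0.432,0.120,-0.079,0.000,0.000
50,4.479,-0.219,3.747,3.494,0.440,0.101,-0.060,0.000,0.000
51,4.532,-0.165,3.337,3.706,0.447,0.082,-0.043,0.000,0.000
52,4.579,-0.108,2.950,3.873,0.452,0.062,-0.029,0.000,0.000
53,4.621,-0.049,2.586,4.007,0.456,0.043,-0.017,0.000,0.000
54,4.657,0.012,2.242,4.119,0.457,0.023,-0.007,0.000,0.000
55,4.688,0.075,1.917,4.216,0.458,0.004,-0.000,0.000,0.000
56,4.714,0.139,1.607,4.306,0.457,-0.015,0.005,0.000,0.000
57,4.736,0.204,1.310,4.392,0.455,-0.034,0.007,0.000,0.000
58,4.754,0.270,1.022,4.478,0.452,-0.053,0.007,0.000,0.000
59,4.767,0.338,0.740,4.564,0.447,-0.071,0.004,0.000,0.000
60,4.776,0.407,0.461,4.651,0.442,-0.088,-0.002,0.000,0.000
61,4.781,0.478,0.179,4.736,0.435,-0.105,-0.009,0.000,0.000
62,4.781,0.549,-0.108,4.814,0.428,-0.121,-0.019,0.000,0.000
63,4.777,0.622,-0.402,4.883,0.419,-0.135,-0.032,0.000,0.000
64,4.769,0.696,-0.718,4.929,0.408,-0.149,-0.046,0.000,0.000
65,4.756,0.770,-1.066,4.940,0.396,-0.161,-0.063,0.000,0.000
66,4.737,0.844,-1.462,4.899,0.382,-0.172,-0.082,0.000,0.000
67,4.712,0.916,-1.922,4.782,0.367,-0.181,-0.102,0.000,0.000
68,4.679,0.987,-2.466,4.563,0.350,-0.187,-0.124,0.000,0.000
69,4.637,1.053,-3.117,4.208,0.332,-0.192,-0.148,0.000,0.000
70,4.585,1.112,-3.891,3.682,0.312,-0.193,-0.173,,
# max |trq| (N·m): 0.000


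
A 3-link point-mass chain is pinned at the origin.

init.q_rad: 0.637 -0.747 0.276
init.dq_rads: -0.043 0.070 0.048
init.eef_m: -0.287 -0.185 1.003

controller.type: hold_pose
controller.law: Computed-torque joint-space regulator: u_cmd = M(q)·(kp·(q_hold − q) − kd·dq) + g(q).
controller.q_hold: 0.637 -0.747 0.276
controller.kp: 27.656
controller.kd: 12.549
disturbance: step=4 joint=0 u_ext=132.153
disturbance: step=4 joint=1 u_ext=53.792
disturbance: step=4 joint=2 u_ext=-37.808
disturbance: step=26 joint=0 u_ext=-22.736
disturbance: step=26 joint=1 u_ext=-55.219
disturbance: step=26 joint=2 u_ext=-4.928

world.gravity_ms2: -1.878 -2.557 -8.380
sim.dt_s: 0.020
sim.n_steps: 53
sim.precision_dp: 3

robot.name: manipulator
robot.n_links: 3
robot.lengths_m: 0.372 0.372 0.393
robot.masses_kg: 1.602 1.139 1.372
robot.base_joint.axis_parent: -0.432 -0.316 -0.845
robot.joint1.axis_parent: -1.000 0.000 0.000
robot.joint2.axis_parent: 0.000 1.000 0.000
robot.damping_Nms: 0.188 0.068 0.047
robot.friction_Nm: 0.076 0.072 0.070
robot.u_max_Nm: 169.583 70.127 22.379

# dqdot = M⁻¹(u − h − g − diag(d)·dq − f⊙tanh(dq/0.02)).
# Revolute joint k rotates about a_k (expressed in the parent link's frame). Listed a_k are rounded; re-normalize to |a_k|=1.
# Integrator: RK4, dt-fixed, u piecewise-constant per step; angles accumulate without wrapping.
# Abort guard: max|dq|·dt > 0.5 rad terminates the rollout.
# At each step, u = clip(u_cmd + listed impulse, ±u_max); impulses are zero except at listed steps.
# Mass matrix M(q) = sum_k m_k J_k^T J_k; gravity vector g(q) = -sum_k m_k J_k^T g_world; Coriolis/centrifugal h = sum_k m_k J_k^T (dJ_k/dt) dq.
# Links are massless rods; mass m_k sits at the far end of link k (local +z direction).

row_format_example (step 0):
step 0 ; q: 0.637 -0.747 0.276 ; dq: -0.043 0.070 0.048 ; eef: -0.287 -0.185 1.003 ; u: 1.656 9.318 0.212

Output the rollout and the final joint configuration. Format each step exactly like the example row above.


step 1 ; q: 0.636 -0.746 0.277 ; dq: -0.032 0.051 0.030 ; eef: -0.286 -0.185 1.003 ; u: 1.539 9.441 0.294
step 2 ; q: 0.636 -0.745 0.277 ; dq: -0.023 0.036 0.018 ; eef: -0.285 -0.185 1.003 ; u: 1.448 9.538 0.358
step 3 ; q: 0.635 -0.744 0.278 ; dq: -0.015 0.023 0.011 ; eef: -0.285 -0.185 1.004 ; u: 1.379 9.615 0.405
step 4 ; q: 0.635 -0.744 0.278 ; dq: -0.009 0.014 0.007 ; eef: -0.285 -0.185 1.004 ; u: 133.482 63.466 -22.379
step 5 ; q: 0.670 -0.752 0.317 ; dq: 3.464 -0.786 3.840 ; eef: -0.289 -0.172 1.001 ; u: -32.611 -3.953 6.266
step 6 ; q: 0.729 -0.765 0.381 ; dq: 2.484 -0.530 2.588 ; eef: -0.295 -0.149 0.994 ; u: -25.448 -0.661 4.943
step 7 ; q: 0.772 -0.774 0.424 ; dq: 1.753 -0.354 1.721 ; eef: -0.301 -0.132 0.989 ; u: -19.773 1.746 3.890
step 8 ; q: 0.801 -0.780 0.452 ; dq: 1.202 -0.230 1.109 ; eef: -0.304 -0.120 0.985 ; u: -15.280 3.539 3.055
step 9 ; q: 0.821 -0.783 0.470 ; dq: 0.784 -0.139 0.669 ; eef: -0.307 -0.111 0.983 ; u: -11.726 4.898 2.397
step 10 ; q: 0.833 -0.785 0.480 ; dq: 0.466 -0.073 0.350 ; eef: -0.309 -0.106 0.981 ; u: -8.917 5.943 1.880
step 11 ; q: 0.840 -0.786 0.484 ; dq: 0.226 -0.024 0.116 ; eef: -0.310 -0.102 0.981 ; u: -6.698 6.756 1.477
step 12 ; q: 0.843 -0.786 0.485 ; dq: 0.048 0.009 -0.047 ; eef: -0.311 -0.101 0.980 ; u: -4.946 7.408 1.158
step 13 ; q: 0.843 -0.786 0.483 ; dq: -0.070 0.023 -0.130 ; eef: -0.312 -0.100 0.981 ; u: -3.589 7.940 0.882
step 14 ; q: 0.840 -0.786 0.480 ; dq: -0.154 0.031 -0.186 ; eef: -0.312 -0.101 0.981 ; u: -2.531 8.368 0.668
step 15 ; q: 0.837 -0.785 0.476 ; dq: -0.215 0.036 -0.224 ; eef: -0.312 -0.102 0.981 ; u: -1.696 8.710 0.504
step 16 ; q: 0.832 -0.784 0.471 ; dq: -0.258 0.039 -0.251 ; eef: -0.311 -0.104 0.982 ; u: -1.039 8.983 0.379
step 17 ; q: 0.827 -0.783 0.466 ; dq: -0.288 0.041 -0.267 ; eef: -0.311 -0.107 0.983 ; u: -0.521 9.201 0.284
step 18 ; q: 0.821 -0.782 0.461 ; dq: -0.306 0.041 -0.277 ; eef: -0.310 -0.110 0.983 ; u: -0.114 9.375 0.214
step 19 ; q: 0.814 -0.782 0.455 ; dq: -0.317 0.041 -0.280 ; eef: -0.309 -0.113 0.984 ; u: 0.205 9.515 0.162
step 20 ; q: 0.808 -0.781 0.449 ; dq: -0.322 0.041 -0.280 ; eef: -0.308 -0.116 0.985 ; u: 0.454 9.625 0.125
step 21 ; q: 0.802 -0.780 0.444 ; dq: -0.321 0.040 -0.276 ; eef: -0.308 -0.119 0.985 ; u: 0.649 9.713 0.100
step 22 ; q: 0.795 -0.779 0.438 ; dq: -0.317 0.038 -0.271 ; eef: -0.307 -0.122 0.986 ; u: 0.801 9.783 0.083
step 23 ; q: 0.789 -0.779 0.433 ; dq: -0.311 0.037 -0.263 ; eef: -0.306 -0.125 0.987 ; u: 0.919 9.837 0.073
step 24 ; q: 0.783 -0.778 0.428 ; dq: -0.303 0.036 -0.254 ; eef: -0.305 -0.128 0.987 ; u: 1.009 9.880 0.068
step 25 ; q: 0.777 -0.777 0.423 ; dq: -0.293 0.034 -0.245 ; eef: -0.304 -0.130 0.988 ; u: 1.078 9.914 0.067
step 26 ; q: 0.771 -0.776 0.418 ; dq: -0.283 0.033 -0.235 ; eef: -0.303 -0.133 0.988 ; u: -21.605 -45.280 -4.859
step 27 ; q: 0.765 -0.788 0.408 ; dq: -0.326 -1.171 -0.795 ; eef: -0.307 -0.142 0.985 ; u: 6.994 24.183 1.409
step 28 ; q: 0.759 -0.808 0.393 ; dq: -0.324 -0.843 -0.706 ; eef: -0.315 -0.156 0.978 ; u: 5.776 21.311 1.274
step 29 ; q: 0.752 -0.822 0.380 ; dq: -0.310 -0.593 -0.604 ; eef: -0.320 -0.167 0.972 ; u: 4.819 19.016 1.133
step 30 ; q: 0.746 -0.832 0.369 ; dq: -0.291 -0.401 -0.505 ; eef: -0.324 -0.175 0.969 ; u: 4.066 17.183 1.001
step 31 ; q: 0.741 -0.839 0.359 ; dq: -0.270 -0.255 -0.415 ; eef: -0.326 -0.181 0.966 ; u: 3.472 15.718 0.883
step 32 ; q: 0.735 -0.843 0.352 ; dq: -0.250 -0.144 -0.337 ; eef: -0.328 -0.186 0.965 ; u: 3.003 14.548 0.782
step 33 ; q: 0.731 -0.845 0.346 ; dq: -0.232 -0.058 -0.272 ; eef: -0.328 -0.190 0.964 ; u: 2.631 13.611 0.698
step 34 ; q: 0.726 -0.845 0.341 ; dq: -0.215 0.005 -0.217 ; eef: -0.328 -0.192 0.964 ; u: 2.336 12.868 0.627
step 35 ; q: 0.722 -0.845 0.337 ; dq: -0.196 0.049 -0.167 ; eef: -0.327 -0.194 0.964 ; u: 2.102 12.301 0.570
step 36 ; q: 0.718 -0.843 0.334 ; dq: -0.180 0.081 -0.127 ; eef: -0.326 -0.196 0.964 ; u: 1.915 11.850 0.523
step 37 ; q: 0.715 -0.842 0.332 ; dq: -0.165 0.105 -0.095 ; eef: -0.325 -0.197 0.965 ; u: 1.766 11.489 0.485
step 38 ; q: 0.712 -0.839 0.330 ; dq: -0.153 0.121 -0.071 ; eef: -0.324 -0.197 0.966 ; u: 1.646 11.200 0.454
step 39 ; q: 0.709 -0.837 0.329 ; dq: -0.142 0.132 -0.051 ; eef: -0.322 -0.198 0.967 ; u: 1.550 10.967 0.430
step 40 ; q: 0.706 -0.834 0.328 ; dq: -0.132 0.140 -0.037 ; eef: -0.321 -0.198 0.968 ; u: 1.473 10.781 0.410
step 41 ; q: 0.703 -0.831 0.328 ; dq: -0.124 0.144 -0.027 ; eef: -0.319 -0.198 0.970 ; u: 1.411 10.630 0.396
step 42 ; q: 0.701 -0.828 0.327 ; dq: -0.117 0.146 -0.021 ; eef: -0.317 -0.198 0.971 ; u: 1.360 10.510 0.386
step 43 ; q: 0.699 -0.825 0.327 ; dq: -0.111 0.146 -0.017 ; eef: -0.316 -0.198 0.972 ; u: 1.319 10.412 0.380
step 44 ; q: 0.697 -0.823 0.326 ; dq: -0.106 0.145 -0.016 ; eef: -0.314 -0.197 0.973 ; u: 1.285 10.334 0.376
step 45 ; q: 0.694 -0.820 0.326 ; dq: -0.101 0.142 -0.015 ; eef: -0.313 -0.197 0.974 ; u: 1.257 10.270 0.374
step 46 ; q: 0.692 -0.817 0.326 ; dq: -0.096 0.139 -0.015 ; eef: -0.311 -0.197 0.976 ; u: 1.235 10.219 0.373
step 47 ; q: 0.691 -0.814 0.326 ; dq: -0.092 0.135 -0.015 ; eef: -0.310 -0.196 0.977 ; u: 1.216 10.177 0.372
step 48 ; q: 0.689 -0.812 0.325 ; dq: -0.087 0.130 -0.014 ; eef: -0.308 -0.196 0.978 ; u: 1.200 10.143 0.372
step 49 ; q: 0.687 -0.809 0.325 ; dq: -0.083 0.126 -0.014 ; eef: -0.307 -0.196 0.979 ; u: 1.186 10.115 0.372
step 50 ; q: 0.686 -0.807 0.325 ; dq: -0.079 0.121 -0.014 ; eef: -0.306 -0.195 0.980 ; u: 1.175 10.092 0.372
step 51 ; q: 0.684 -0.804 0.324 ; dq: -0.075 0.115 -0.014 ; eef: -0.305 -0.195 0.981 ; u: 1.166 10.074 0.373
step 52 ; q: 0.683 -0.802 0.324 ; dq: -0.071 0.110 -0.014 ; eef: -0.304 -0.194 0.982 ; u: 1.158 10.058 0.374
step 53 ; q: 0.681 -0.800 0.324 ; dq: -0.068 0.105 -0.014 ; eef: -0.303 -0.194 0.982
final q (rad): 0.681 -0.800 0.324


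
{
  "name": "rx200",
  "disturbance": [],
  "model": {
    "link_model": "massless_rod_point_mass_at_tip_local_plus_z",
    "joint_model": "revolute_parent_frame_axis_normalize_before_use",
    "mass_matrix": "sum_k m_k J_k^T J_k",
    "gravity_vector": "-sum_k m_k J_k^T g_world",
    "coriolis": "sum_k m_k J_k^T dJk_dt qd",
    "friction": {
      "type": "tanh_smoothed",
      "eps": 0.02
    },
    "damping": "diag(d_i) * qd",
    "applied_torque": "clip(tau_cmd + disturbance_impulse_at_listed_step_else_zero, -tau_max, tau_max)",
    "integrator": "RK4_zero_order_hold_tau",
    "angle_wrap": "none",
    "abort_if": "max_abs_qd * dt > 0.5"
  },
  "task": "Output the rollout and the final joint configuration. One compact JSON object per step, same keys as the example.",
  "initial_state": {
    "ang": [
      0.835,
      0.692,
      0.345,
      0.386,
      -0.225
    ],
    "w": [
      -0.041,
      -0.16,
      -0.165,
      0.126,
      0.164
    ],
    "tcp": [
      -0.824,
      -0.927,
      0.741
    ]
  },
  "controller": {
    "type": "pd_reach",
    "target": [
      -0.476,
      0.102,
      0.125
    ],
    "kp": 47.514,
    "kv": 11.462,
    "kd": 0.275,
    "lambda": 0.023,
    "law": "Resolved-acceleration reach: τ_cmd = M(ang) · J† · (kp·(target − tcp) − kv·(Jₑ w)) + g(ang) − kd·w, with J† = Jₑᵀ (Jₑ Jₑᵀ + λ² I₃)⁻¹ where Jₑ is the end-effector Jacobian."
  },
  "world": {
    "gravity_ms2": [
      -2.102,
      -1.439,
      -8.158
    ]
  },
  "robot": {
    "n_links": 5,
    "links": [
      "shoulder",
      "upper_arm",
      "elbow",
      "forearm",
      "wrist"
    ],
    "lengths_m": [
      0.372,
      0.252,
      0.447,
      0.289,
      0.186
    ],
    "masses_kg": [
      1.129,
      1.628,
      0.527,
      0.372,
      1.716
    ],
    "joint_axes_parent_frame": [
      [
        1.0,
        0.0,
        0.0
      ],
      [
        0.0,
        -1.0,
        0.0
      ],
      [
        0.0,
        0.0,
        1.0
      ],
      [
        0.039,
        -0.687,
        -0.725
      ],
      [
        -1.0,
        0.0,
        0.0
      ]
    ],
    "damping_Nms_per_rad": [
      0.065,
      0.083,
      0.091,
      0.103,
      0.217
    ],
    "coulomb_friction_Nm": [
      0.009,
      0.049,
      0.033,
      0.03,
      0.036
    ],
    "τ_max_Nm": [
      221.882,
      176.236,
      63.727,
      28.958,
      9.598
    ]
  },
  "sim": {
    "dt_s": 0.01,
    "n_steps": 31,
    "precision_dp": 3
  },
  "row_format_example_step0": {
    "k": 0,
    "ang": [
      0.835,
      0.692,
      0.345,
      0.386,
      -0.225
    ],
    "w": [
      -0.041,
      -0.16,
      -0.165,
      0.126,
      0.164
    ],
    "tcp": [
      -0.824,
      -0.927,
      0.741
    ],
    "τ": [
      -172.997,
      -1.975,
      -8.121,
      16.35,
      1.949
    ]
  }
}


{"k":1,"ang":[0.83,0.685,0.35,0.413,-0.24],"w":[-0.92,-1.257,1.772,5.282,-2.783],"tcp":[-0.822,-0.925,0.74],"\u03c4":[-149.665,-1.181,-8.192,13.408,2.378]}
{"k":2,"ang":[0.818,0.668,0.375,0.484,-0.278],"w":[-1.575,-1.995,4.058,9.027,-4.024],"tcp":[-0.819,-0.918,0.738],"\u03c4":[-119.421,3.776,-8.792,12.084,1.896]}
{"k":3,"ang":[0.8,0.647,0.413,0.583,-0.327],"w":[-1.953,-2.35,4.579,10.956,-4.979],"tcp":[-0.815,-0.907,0.734],"\u03c4":[-91.169,9.179,-8.94,11.562,1.293]}
{"k":4,"ang":[0.78,0.623,0.457,0.696,-0.38],"w":[-2.146,-2.44,4.912,11.89,-5.11],"tcp":[-0.809,-0.892,0.729],"\u03c4":[-68.814,12.891,-8.892,11.138,0.599]}
{"k":5,"ang":[0.758,0.599,0.504,0.816,-0.433],"w":[-2.212,-2.357,4.813,12.1,-5.144],"tcp":[-0.801,-0.874,0.723],"\u03c4":[-51.941,14.864,-8.545,10.579,0.093]}
{"k":6,"ang":[0.736,0.576,0.55,0.935,-0.485],"w":[-2.202,-2.18,4.625,11.969,-5.081],"tcp":[-0.792,-0.853,0.716],"\u03c4":[-39.3,15.428,-8.004,9.786,-0.243]}
{"k":7,"ang":[0.714,0.555,0.594,1.053,-0.536],"w":[-2.148,-1.953,4.403,11.667,-5.004],"tcp":[-0.782,-0.83,0.708],"\u03c4":[-29.718,15.011,-7.32,8.777,-0.414]}
{"k":8,"ang":[0.693,0.537,0.637,1.168,-0.586],"w":[-2.067,-1.702,4.19,11.3,-4.92],"tcp":[-0.772,-0.806,0.7],"\u03c4":[-22.343,13.948,-6.541,7.601,-0.456]}
{"k":9,"ang":[0.673,0.521,0.678,1.279,-0.635],"w":[-1.97,-1.44,3.999,10.918,-4.833],"tcp":[-0.761,-0.779,0.691],"\u03c4":[-16.586,12.485,-5.709,6.318,-0.402]}
{"k":10,"ang":[0.654,0.508,0.717,1.386,-0.683],"w":[-1.861,-1.173,3.834,10.546,-4.74],"tcp":[-0.75,-0.752,0.682],"\u03c4":[-12.037,10.797,-4.854,4.987,-0.283]}
{"k":11,"ang":[0.636,0.498,0.754,1.489,-0.73],"w":[-1.746,-0.904,3.691,10.195,-4.644],"tcp":[-0.739,-0.724,0.672],"\u03c4":[-8.411,9.005,-4.002,3.658,-0.126]}
{"k":12,"ang":[0.619,0.49,0.79,1.59,-0.776],"w":[-1.627,-0.636,3.568,9.868,-4.546],"tcp":[-0.728,-0.695,0.661],"\u03c4":[-5.501,7.193,-3.174,2.373,0.047]}
{"k":13,"ang":[0.604,0.485,0.825,1.687,-0.821],"w":[-1.505,-0.368,3.461,9.564,-4.446],"tcp":[-0.718,-0.666,0.651],"\u03c4":[-3.157,5.416,-2.387,1.167,0.217]}
{"k":14,"ang":[0.589,0.483,0.859,1.781,-0.865],"w":[-1.381,-0.101,3.365,9.278,-4.349],"tcp":[-0.707,-0.637,0.64],"\u03c4":[-1.264,3.713,-1.652,0.065,0.37]}
{"k":15,"ang":[0.576,0.483,0.893,1.872,-0.908],"w":[-1.256,0.164,3.28,9.013,-4.25],"tcp":[-0.697,-0.608,0.628],"\u03c4":[0.273,2.111,-0.98,-0.917,0.495]}
{"k":16,"ang":[0.564,0.486,0.925,1.961,-0.95],"w":[-1.131,0.427,3.195,8.756,-4.16],"tcp":[-0.687,-0.579,0.617],"\u03c4":[1.519,0.626,-0.376,-1.761,0.585]}
{"k":17,"ang":[0.553,0.492,0.957,2.047,-0.991],"w":[-1.007,0.689,3.105,8.502,-4.083],"tcp":[-0.678,-0.55,0.606],"\u03c4":[2.533,-0.736,0.157,-2.462,0.635]}
{"k":18,"ang":[0.544,0.5,0.987,2.131,-1.032],"w":[-0.883,0.949,3.006,8.244,-4.016],"tcp":[-0.669,-0.522,0.594],"\u03c4":[3.361,-1.97,0.614,-3.016,0.643]}
{"k":19,"ang":[0.536,0.511,1.017,2.212,-1.071],"w":[-0.76,1.207,2.891,7.978,-3.961],"tcp":[-0.66,-0.494,0.583],"\u03c4":[4.044,-3.073,0.997,-3.424,0.607]}
{"k":20,"ang":[0.529,0.524,1.045,2.291,-1.111],"w":[-0.637,1.461,2.75,7.694,-3.917],"tcp":[-0.652,-0.467,0.572],"\u03c4":[4.616,-4.044,1.305,-3.69,0.529]}
{"k":21,"ang":[0.523,0.54,1.072,2.366,-1.15],"w":[-0.516,1.71,2.575,7.386,-3.881],"tcp":[-0.644,-0.441,0.561],"\u03c4":[5.102,-4.883,1.54,-3.82,0.41]}
{"k":22,"ang":[0.518,0.558,1.096,2.438,-1.188],"w":[-0.394,1.953,2.355,7.045,-3.85],"tcp":[-0.637,-0.415,0.55],"\u03c4":[5.52,-5.594,1.704,-3.822,0.253]}
{"k":23,"ang":[0.515,0.579,1.119,2.507,-1.227],"w":[-0.273,2.188,2.081,6.666,-3.813],"tcp":[-0.631,-0.391,0.54],"\u03c4":[5.877,-6.181,1.8,-3.706,0.062]}
{"k":24,"ang":[0.513,0.602,1.138,2.572,-1.265],"w":[-0.151,2.413,1.747,6.245,-3.761],"tcp":[-0.626,-0.367,0.529],"\u03c4":[6.17,-6.658,1.829,-3.483,-0.161]}
{"k":25,"ang":[0.512,0.627,1.154,2.632,-1.302],"w":[-0.027,2.625,1.354,5.786,-3.68],"tcp":[-0.621,-0.344,0.519],"\u03c4":[6.388,-7.047,1.791,-3.165,-0.411]}
{"k":26,"ang":[0.512,0.654,1.165,2.687,-1.338],"w":[0.098,2.821,0.912,5.298,-3.555],"tcp":[-0.617,-0.322,0.51],"\u03c4":[6.513,-7.382,1.686,-2.767,-0.683]}
{"k":27,"ang":[0.514,0.683,1.172,2.738,-1.373],"w":[0.227,3.001,0.44,4.802,-3.376],"tcp":[-0.613,-0.301,0.5],"\u03c4":[6.53,-7.706,1.511,-2.302,-0.971]}
{"k":28,"ang":[0.517,0.714,1.174,2.784,-1.405],"w":[0.358,3.161,-0.02,4.334,-3.134],"tcp":[-0.611,-0.281,0.49],"\u03c4":[6.426,-8.076,1.263,-1.791,-1.27]}
{"k":29,"ang":[0.521,0.747,1.172,2.825,-1.435],"w":[0.493,3.302,-0.395,3.953,-2.82],"tcp":[-0.609,-0.262,0.48],"\u03c4":[6.186,-8.55,0.928,-1.259,-1.573]}
{"k":30,"ang":[0.527,0.78,1.166,2.863,-1.462],"w":[0.634,3.43,-0.774,3.573,-2.489],"tcp":[-0.607,-0.243,0.47],"\u03c4":[5.836,-9.071,0.538,-0.681,-1.856]}
{"k":31,"ang":[0.534,0.815,1.157,2.897,-1.485],"w":[0.78,3.543,-1.093,3.246,-2.132],"tcp":[-0.606,-0.226,0.459]}
{"summary": "final ang (rad): 0.534 0.815 1.157 2.897 -1.485"}
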